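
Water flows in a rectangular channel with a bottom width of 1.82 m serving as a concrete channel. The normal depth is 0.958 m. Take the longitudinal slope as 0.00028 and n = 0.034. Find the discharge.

Flow area A = b·y = 1.82 × 0.958 = 1.744 m². Wetted perimeter P = b + 2y = 1.82 + 2×0.958 = 3.736 m.
Hydraulic radius R = A/P = 1.744/3.736 = 0.4667 m.
Manning's equation: Q = (1/n) A R^(2/3) S^(1/2) = (1/0.034) × 1.744 × 0.4667^(2/3) × 0.00028^(1/2) = 0.516 m³/s.

Q = 0.516 m³/s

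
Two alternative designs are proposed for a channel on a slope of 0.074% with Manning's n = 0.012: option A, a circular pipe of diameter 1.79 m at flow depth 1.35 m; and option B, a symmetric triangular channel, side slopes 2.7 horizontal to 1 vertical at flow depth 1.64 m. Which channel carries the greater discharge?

Channel A: For a circular section of diameter D = 1.79 m at depth y = 1.35 m, the central angle is θ = 2 arccos(1 − 2y/D) = 4.208 rad. Then A = (D²/8)(θ − sin θ) = 2.036 m² and P = Dθ/2 = 3.766 m. Hydraulic radius R = A/P = 2.036/3.766 = 0.5406 m. Q_A = (1/0.012)·2.036·0.5406^(2/3)·√0.00074 = 3.063 m³/s.
Channel B: For a triangular section with side slope z = 2.7: A = zy² = 2.7×1.64² = 7.262 m²; P = 2y√(1+z²) = 2×1.64×2.879 = 9.444 m. Hydraulic radius R = A/P = 7.262/9.444 = 0.769 m. Q_B = (1/0.012)·7.262·0.769^(2/3)·√0.00074 = 13.82 m³/s.
Q_A = 3.063 m³/s vs Q_B = 13.82 m³/s, so channel B carries more.

channel B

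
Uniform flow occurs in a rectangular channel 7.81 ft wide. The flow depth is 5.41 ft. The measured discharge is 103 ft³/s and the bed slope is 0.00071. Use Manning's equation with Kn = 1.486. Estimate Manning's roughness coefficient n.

n = 0.028

Flow area A = b·y = 7.81 × 5.41 = 42.25 ft². Wetted perimeter P = b + 2y = 7.81 + 2×5.41 = 18.63 ft.
Hydraulic radius R = A/P = 42.25/18.63 = 2.268 ft.
Rearranging Manning's equation: n = (1.486/Q) A R^(2/3) S^(1/2) = (1.486/103) × 42.25 × 2.268^(2/3) × √0.00071 = 0.028.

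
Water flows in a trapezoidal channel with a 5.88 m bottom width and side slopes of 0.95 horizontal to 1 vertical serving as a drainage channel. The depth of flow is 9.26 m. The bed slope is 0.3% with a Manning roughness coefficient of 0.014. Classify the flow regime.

supercritical

With bottom width b = 5.88 m and side slope z = 0.95: A = (b + zy)y = (5.88 + 0.95×9.26)×9.26 = 135.9 m²; P = b + 2y√(1+z²) = 5.88 + 2×9.26×1.379 = 31.42 m.
Hydraulic radius R = A/P = 135.9/31.42 = 4.325 m.
V = (1/n) R^(2/3) √S = (1/0.014) × 4.325^(2/3) × √0.003 = 10.39 m/s. Hydraulic depth D_h = A/T = 135.9/23.47 = 5.79 m.
Froude number Fr = V/√(g·D_h) = 10.39/√(9.81×5.79) = 1.38, which is greater than 1, so the flow is supercritical.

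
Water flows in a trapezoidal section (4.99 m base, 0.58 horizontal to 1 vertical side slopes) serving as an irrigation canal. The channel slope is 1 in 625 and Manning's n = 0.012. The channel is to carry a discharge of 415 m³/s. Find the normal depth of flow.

Manning's equation rearranged: A R^(2/3) = nQ / (1·√S) = 0.012 × 415 / (√0.0016) = 124.5.
Try y = 7.72 m: A R^(2/3) = 158.7 — high.
Try y = 5.54 m: A R^(2/3) = 84.9 — low.
Try y = 6.8 m: A R^(2/3) = 124.5 — ≈ 124.5.

y_n = 6.8 m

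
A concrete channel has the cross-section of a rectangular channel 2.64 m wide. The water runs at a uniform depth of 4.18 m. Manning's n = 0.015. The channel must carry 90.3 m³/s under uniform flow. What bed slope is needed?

Flow area A = b·y = 2.64 × 4.18 = 11.04 m². Wetted perimeter P = b + 2y = 2.64 + 2×4.18 = 11 m.
Hydraulic radius R = A/P = 11.04/11 = 1.003 m.
From Manning's equation, S = [nQ / (1 A R^(2/3))]² = [0.015 × 90.3 / (1 × 11.04 × 1.003^(2/3))]² = 0.015.

S = 0.015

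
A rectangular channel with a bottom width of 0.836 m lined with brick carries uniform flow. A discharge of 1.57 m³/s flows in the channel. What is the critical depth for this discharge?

For a rectangular channel, critical depth y_c = (q²/g)^(1/3) where q = Q/b = 1.57/0.836 = 1.878 m²/s.
So y_c = (1.878²/9.81)^(1/3) = 0.711 m.

y_c = 0.711 m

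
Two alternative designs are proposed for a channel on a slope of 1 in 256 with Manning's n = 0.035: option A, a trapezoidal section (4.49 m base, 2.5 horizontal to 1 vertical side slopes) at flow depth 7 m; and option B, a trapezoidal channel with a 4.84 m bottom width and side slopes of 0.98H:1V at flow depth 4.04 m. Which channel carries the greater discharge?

Channel A: With bottom width b = 4.49 m and side slope z = 2.5: A = (b + zy)y = (4.49 + 2.5×7)×7 = 153.9 m²; P = b + 2y√(1+z²) = 4.49 + 2×7×2.693 = 42.19 m. Hydraulic radius R = A/P = 153.9/42.19 = 3.649 m. Q_A = (1/0.035)·153.9·3.649^(2/3)·√0.003906 = 651.5 m³/s.
Channel B: With bottom width b = 4.84 m and side slope z = 0.98: A = (b + zy)y = (4.84 + 0.98×4.04)×4.04 = 35.55 m²; P = b + 2y√(1+z²) = 4.84 + 2×4.04×1.4 = 16.15 m. Hydraulic radius R = A/P = 35.55/16.15 = 2.201 m. Q_B = (1/0.035)·35.55·2.201^(2/3)·√0.003906 = 107.4 m³/s.
Q_A = 651.5 m³/s vs Q_B = 107.4 m³/s, so channel A carries more.

channel A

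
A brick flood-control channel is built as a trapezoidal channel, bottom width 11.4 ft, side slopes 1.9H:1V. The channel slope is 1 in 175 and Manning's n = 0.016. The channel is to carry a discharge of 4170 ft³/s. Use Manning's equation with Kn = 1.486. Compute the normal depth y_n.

Manning's equation rearranged: A R^(2/3) = nQ / (1.486·√S) = 0.016 × 4170 / (1.486 × √0.005714) = 594.
Trying y = 6.69 ft: A R^(2/3) = 407.8 — short.
Trying y = 8.01 ft: A R^(2/3) = 594.5 — ≈ 594.

y_n = 8.01 ft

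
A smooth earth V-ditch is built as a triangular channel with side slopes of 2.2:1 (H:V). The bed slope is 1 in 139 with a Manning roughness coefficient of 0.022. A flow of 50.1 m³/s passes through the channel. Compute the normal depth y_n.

Manning's equation rearranged: A R^(2/3) = nQ / (1·√S) = 0.022 × 50.1 / (√0.007194) = 12.99.
At y = 3.01 m: A R^(2/3) = 24.59 — too large.
At y = 2.37 m: A R^(2/3) = 13 — matches.

y_n = 2.37 m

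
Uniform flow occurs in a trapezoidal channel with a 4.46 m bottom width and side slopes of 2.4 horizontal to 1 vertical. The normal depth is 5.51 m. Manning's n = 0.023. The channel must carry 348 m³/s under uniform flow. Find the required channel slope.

S = 0.0016

With bottom width b = 4.46 m and side slope z = 2.4: A = (b + zy)y = (4.46 + 2.4×5.51)×5.51 = 97.44 m²; P = b + 2y√(1+z²) = 4.46 + 2×5.51×2.6 = 33.11 m.
Hydraulic radius R = A/P = 97.44/33.11 = 2.943 m.
From Manning's equation, S = [nQ / (1 A R^(2/3))]² = [0.023 × 348 / (1 × 97.44 × 2.943^(2/3))]² = 0.0016.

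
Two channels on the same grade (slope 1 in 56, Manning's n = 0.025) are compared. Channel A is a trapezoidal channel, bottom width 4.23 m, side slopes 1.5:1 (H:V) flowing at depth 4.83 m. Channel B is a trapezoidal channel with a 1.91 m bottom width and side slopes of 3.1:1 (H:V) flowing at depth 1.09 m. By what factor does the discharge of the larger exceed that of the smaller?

24.2

Channel A: With bottom width b = 4.23 m and side slope z = 1.5: A = (b + zy)y = (4.23 + 1.5×4.83)×4.83 = 55.42 m²; P = b + 2y√(1+z²) = 4.23 + 2×4.83×1.803 = 21.64 m. Hydraulic radius R = A/P = 55.42/21.64 = 2.561 m. Q_A = (1/0.025)·55.42·2.561^(2/3)·√0.01786 = 554.5 m³/s.
Channel B: With bottom width b = 1.91 m and side slope z = 3.1: A = (b + zy)y = (1.91 + 3.1×1.09)×1.09 = 5.765 m²; P = b + 2y√(1+z²) = 1.91 + 2×1.09×3.257 = 9.011 m. Hydraulic radius R = A/P = 5.765/9.011 = 0.6398 m. Q_B = (1/0.025)·5.765·0.6398^(2/3)·√0.01786 = 22.88 m³/s.
The larger discharge is 554.5 m³/s and the smaller is 22.88 m³/s; the ratio is 24.2.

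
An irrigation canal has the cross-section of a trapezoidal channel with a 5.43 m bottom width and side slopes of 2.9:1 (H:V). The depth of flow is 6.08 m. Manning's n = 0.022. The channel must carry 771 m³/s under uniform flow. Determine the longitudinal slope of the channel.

S = 0.003

With bottom width b = 5.43 m and side slope z = 2.9: A = (b + zy)y = (5.43 + 2.9×6.08)×6.08 = 140.2 m²; P = b + 2y√(1+z²) = 5.43 + 2×6.08×3.068 = 42.73 m.
Hydraulic radius R = A/P = 140.2/42.73 = 3.281 m.
From Manning's equation, S = [nQ / (1 A R^(2/3))]² = [0.022 × 771 / (1 × 140.2 × 3.281^(2/3))]² = 0.003.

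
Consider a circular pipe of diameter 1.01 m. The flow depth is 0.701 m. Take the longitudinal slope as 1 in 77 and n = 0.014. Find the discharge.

For a circular section of diameter D = 1.01 m at depth y = 0.701 m, the central angle is θ = 2 arccos(1 − 2y/D) = 3.939 rad. Then A = (D²/8)(θ − sin θ) = 0.5935 m² and P = Dθ/2 = 1.989 m.
Hydraulic radius R = A/P = 0.5935/1.989 = 0.2984 m.
Manning's equation: Q = (1/n) A R^(2/3) S^(1/2) = (1/0.014) × 0.5935 × 0.2984^(2/3) × 0.01299^(1/2) = 2.16 m³/s.

Q = 2.16 m³/s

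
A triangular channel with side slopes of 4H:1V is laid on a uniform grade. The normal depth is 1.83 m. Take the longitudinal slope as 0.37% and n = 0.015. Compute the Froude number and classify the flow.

For a triangular section with side slope z = 4: A = zy² = 4×1.83² = 13.4 m²; P = 2y√(1+z²) = 2×1.83×4.123 = 15.09 m.
Hydraulic radius R = A/P = 13.4/15.09 = 0.8877 m.
V = (1/n) R^(2/3) √S = (1/0.015) × 0.8877^(2/3) × √0.0037 = 3.746 m/s. Hydraulic depth D_h = A/T = 13.4/14.64 = 0.915 m.
Froude number Fr = V/√(g·D_h) = 3.746/√(9.81×0.915) = 1.25, which is greater than 1, so the flow is supercritical.

supercritical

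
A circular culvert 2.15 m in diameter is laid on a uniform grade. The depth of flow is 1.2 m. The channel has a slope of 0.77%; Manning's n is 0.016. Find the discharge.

For a circular section of diameter D = 2.15 m at depth y = 1.2 m, the central angle is θ = 2 arccos(1 − 2y/D) = 3.375 rad. Then A = (D²/8)(θ − sin θ) = 2.083 m² and P = Dθ/2 = 3.628 m.
Hydraulic radius R = A/P = 2.083/3.628 = 0.5743 m.
Manning's equation: Q = (1/n) A R^(2/3) S^(1/2) = (1/0.016) × 2.083 × 0.5743^(2/3) × 0.0077^(1/2) = 7.89 m³/s.

Q = 7.89 m³/s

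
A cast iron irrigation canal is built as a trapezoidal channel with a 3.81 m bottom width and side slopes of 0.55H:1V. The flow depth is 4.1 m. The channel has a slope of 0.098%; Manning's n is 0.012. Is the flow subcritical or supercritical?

subcritical

With bottom width b = 3.81 m and side slope z = 0.55: A = (b + zy)y = (3.81 + 0.55×4.1)×4.1 = 24.87 m²; P = b + 2y√(1+z²) = 3.81 + 2×4.1×1.141 = 13.17 m.
Hydraulic radius R = A/P = 24.87/13.17 = 1.888 m.
V = (1/n) R^(2/3) √S = (1/0.012) × 1.888^(2/3) × √0.00098 = 3.986 m/s. Hydraulic depth D_h = A/T = 24.87/8.32 = 2.989 m.
Froude number Fr = V/√(g·D_h) = 3.986/√(9.81×2.989) = 0.736, which is less than 1, so the flow is subcritical.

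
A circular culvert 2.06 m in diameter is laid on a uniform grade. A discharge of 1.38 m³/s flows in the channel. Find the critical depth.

At critical depth, Q² T / (g A³) = 1, i.e. A³/T = Q²/g = 1.38²/9.81 = 0.1941.
At y = 0.378 m: A³/T = 0.04626 — too small.
At y = 0.637 m: A³/T = 0.3542 — too large.
At y = 0.546 m: A³/T = 0.1947 — matches.

y_c = 0.546 m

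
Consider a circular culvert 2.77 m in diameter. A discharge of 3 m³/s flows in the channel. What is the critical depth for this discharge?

At critical depth, Q² T / (g A³) = 1, i.e. A³/T = Q²/g = 3²/9.81 = 0.9174.
At y = 0.621 m: A³/T = 0.4456 — too small.
At y = 0.747 m: A³/T = 0.9155 — ≈ 0.9174.

y_c = 0.747 m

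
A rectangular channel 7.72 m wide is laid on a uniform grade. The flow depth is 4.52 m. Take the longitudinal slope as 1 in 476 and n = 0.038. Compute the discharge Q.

Flow area A = b·y = 7.72 × 4.52 = 34.89 m². Wetted perimeter P = b + 2y = 7.72 + 2×4.52 = 16.76 m.
Hydraulic radius R = A/P = 34.89/16.76 = 2.082 m.
Manning's equation: Q = (1/n) A R^(2/3) S^(1/2) = (1/0.038) × 34.89 × 2.082^(2/3) × 0.002101^(1/2) = 68.6 m³/s.

Q = 68.6 m³/s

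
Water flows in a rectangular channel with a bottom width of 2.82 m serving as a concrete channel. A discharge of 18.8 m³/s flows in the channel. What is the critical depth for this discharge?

For a rectangular channel, critical depth y_c = (q²/g)^(1/3) where q = Q/b = 18.8/2.82 = 6.667 m²/s.
So y_c = (6.667²/9.81)^(1/3) = 1.65 m.

y_c = 1.65 m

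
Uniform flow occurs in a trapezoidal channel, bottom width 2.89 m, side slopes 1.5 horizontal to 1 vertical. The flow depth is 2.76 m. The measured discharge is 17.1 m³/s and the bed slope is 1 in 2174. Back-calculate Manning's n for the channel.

n = 0.032

With bottom width b = 2.89 m and side slope z = 1.5: A = (b + zy)y = (2.89 + 1.5×2.76)×2.76 = 19.4 m²; P = b + 2y√(1+z²) = 2.89 + 2×2.76×1.803 = 12.84 m.
Hydraulic radius R = A/P = 19.4/12.84 = 1.511 m.
Rearranging Manning's equation: n = (1/Q) A R^(2/3) S^(1/2) = (1/17.1) × 19.4 × 1.511^(2/3) × √0.00046 = 0.032.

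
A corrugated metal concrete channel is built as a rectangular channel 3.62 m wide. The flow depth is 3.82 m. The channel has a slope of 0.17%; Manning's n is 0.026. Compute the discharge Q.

Flow area A = b·y = 3.62 × 3.82 = 13.83 m². Wetted perimeter P = b + 2y = 3.62 + 2×3.82 = 11.26 m.
Hydraulic radius R = A/P = 13.83/11.26 = 1.228 m.
Manning's equation: Q = (1/n) A R^(2/3) S^(1/2) = (1/0.026) × 13.83 × 1.228^(2/3) × 0.0017^(1/2) = 25.1 m³/s.

Q = 25.1 m³/s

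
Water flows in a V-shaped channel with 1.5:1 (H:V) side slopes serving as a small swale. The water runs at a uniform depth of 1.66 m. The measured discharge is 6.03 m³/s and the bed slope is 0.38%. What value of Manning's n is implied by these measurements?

n = 0.033

For a triangular section with side slope z = 1.5: A = zy² = 1.5×1.66² = 4.133 m²; P = 2y√(1+z²) = 2×1.66×1.803 = 5.985 m.
Hydraulic radius R = A/P = 4.133/5.985 = 0.6906 m.
Rearranging Manning's equation: n = (1/Q) A R^(2/3) S^(1/2) = (1/6.03) × 4.133 × 0.6906^(2/3) × √0.0038 = 0.033.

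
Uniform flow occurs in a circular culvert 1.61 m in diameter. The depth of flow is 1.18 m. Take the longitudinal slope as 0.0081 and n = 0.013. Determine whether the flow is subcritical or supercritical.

supercritical

For a circular section of diameter D = 1.61 m at depth y = 1.18 m, the central angle is θ = 2 arccos(1 − 2y/D) = 4.111 rad. Then A = (D²/8)(θ − sin θ) = 1.599 m² and P = Dθ/2 = 3.309 m.
Hydraulic radius R = A/P = 1.599/3.309 = 0.4832 m.
V = (1/n) R^(2/3) √S = (1/0.013) × 0.4832^(2/3) × √0.0081 = 4.263 m/s. Hydraulic depth D_h = A/T = 1.599/1.425 = 1.122 m.
Froude number Fr = V/√(g·D_h) = 4.263/√(9.81×1.122) = 1.28, which is greater than 1, so the flow is supercritical.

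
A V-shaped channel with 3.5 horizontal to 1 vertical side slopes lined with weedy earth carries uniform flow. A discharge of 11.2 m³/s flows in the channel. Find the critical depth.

At critical depth, Q² T / (g A³) = 1, i.e. A³/T = Q²/g = 11.2²/9.81 = 12.79.
At y = 1.28 m: A³/T = 21.05 — too large.
At y = 1.16 m: A³/T = 12.86 — close enough.

y_c = 1.16 m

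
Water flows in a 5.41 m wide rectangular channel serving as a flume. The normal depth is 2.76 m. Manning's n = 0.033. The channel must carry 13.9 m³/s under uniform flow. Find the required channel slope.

Flow area A = b·y = 5.41 × 2.76 = 14.93 m². Wetted perimeter P = b + 2y = 5.41 + 2×2.76 = 10.93 m.
Hydraulic radius R = A/P = 14.93/10.93 = 1.366 m.
From Manning's equation, S = [nQ / (1 A R^(2/3))]² = [0.033 × 13.9 / (1 × 14.93 × 1.366^(2/3))]² = 0.000623.

S = 0.000623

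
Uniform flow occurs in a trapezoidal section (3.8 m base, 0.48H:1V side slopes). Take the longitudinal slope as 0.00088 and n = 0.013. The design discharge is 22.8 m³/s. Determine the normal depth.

Manning's equation rearranged: A R^(2/3) = nQ / (1·√S) = 0.013 × 22.8 / (√0.00088) = 9.992.
Try y = 1.45 m: A R^(2/3) = 6.207 — short.
Try y = 2.38 m: A R^(2/3) = 13.98 — over.
Try y = 1.94 m: A R^(2/3) = 9.973 — matches.

y_n = 1.94 m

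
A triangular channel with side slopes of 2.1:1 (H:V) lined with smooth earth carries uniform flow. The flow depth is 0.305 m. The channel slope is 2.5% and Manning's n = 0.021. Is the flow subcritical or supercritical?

supercritical

For a triangular section with side slope z = 2.1: A = zy² = 2.1×0.305² = 0.1954 m²; P = 2y√(1+z²) = 2×0.305×2.326 = 1.419 m.
Hydraulic radius R = A/P = 0.1954/1.419 = 0.1377 m.
V = (1/n) R^(2/3) √S = (1/0.021) × 0.1377^(2/3) × √0.025 = 2.008 m/s. Hydraulic depth D_h = A/T = 0.1954/1.281 = 0.1525 m.
Froude number Fr = V/√(g·D_h) = 2.008/√(9.81×0.1525) = 1.64, which is greater than 1, so the flow is supercritical.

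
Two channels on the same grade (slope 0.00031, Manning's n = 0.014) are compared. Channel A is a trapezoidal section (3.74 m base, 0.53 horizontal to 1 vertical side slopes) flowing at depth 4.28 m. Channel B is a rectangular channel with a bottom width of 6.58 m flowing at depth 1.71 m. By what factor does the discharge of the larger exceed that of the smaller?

Channel A: With bottom width b = 3.74 m and side slope z = 0.53: A = (b + zy)y = (3.74 + 0.53×4.28)×4.28 = 25.72 m²; P = b + 2y√(1+z²) = 3.74 + 2×4.28×1.132 = 13.43 m. Hydraulic radius R = A/P = 25.72/13.43 = 1.915 m. Q_A = (1/0.014)·25.72·1.915^(2/3)·√0.00031 = 49.88 m³/s.
Channel B: Flow area A = b·y = 6.58 × 1.71 = 11.25 m². Wetted perimeter P = b + 2y = 6.58 + 2×1.71 = 10 m. Hydraulic radius R = A/P = 11.25/10 = 1.125 m. Q_B = (1/0.014)·11.25·1.125^(2/3)·√0.00031 = 15.31 m³/s.
The larger discharge is 49.88 m³/s and the smaller is 15.31 m³/s; the ratio is 3.26.

3.26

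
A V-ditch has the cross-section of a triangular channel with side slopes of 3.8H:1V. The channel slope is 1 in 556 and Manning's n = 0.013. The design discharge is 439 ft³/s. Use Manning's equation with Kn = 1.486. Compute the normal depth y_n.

y_n = 3.94 ft

Manning's equation rearranged: A R^(2/3) = nQ / (1.486·√S) = 0.013 × 439 / (1.486 × √0.001799) = 90.56.
Trying y = 2.91 ft: A R^(2/3) = 40.41 — short.
Trying y = 4.97 ft: A R^(2/3) = 168.4 — over.
Trying y = 3.94 ft: A R^(2/3) = 90.66 — matches.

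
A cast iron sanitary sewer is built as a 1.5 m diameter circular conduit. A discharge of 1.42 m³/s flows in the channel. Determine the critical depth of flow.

y_c = 0.608 m

At critical depth, Q² T / (g A³) = 1, i.e. A³/T = Q²/g = 1.42²/9.81 = 0.2055.
Trying y = 0.769 m: A³/T = 0.506 — high.
Trying y = 0.608 m: A³/T = 0.2059 — ≈ 0.2055.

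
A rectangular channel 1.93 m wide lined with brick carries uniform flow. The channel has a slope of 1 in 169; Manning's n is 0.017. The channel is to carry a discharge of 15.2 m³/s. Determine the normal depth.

y_n = 2.26 m

Manning's equation rearranged: A R^(2/3) = nQ / (1·√S) = 0.017 × 15.2 / (√0.005917) = 3.359.
Try y = 2.66 m: A R^(2/3) = 4.079 — high.
Try y = 1.96 m: A R^(2/3) = 2.829 — low.
Try y = 2.26 m: A R^(2/3) = 3.36 — matches.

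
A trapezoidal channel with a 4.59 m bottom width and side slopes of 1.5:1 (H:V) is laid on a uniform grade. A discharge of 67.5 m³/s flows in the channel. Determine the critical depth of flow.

y_c = 2.2 m

At critical depth, Q² T / (g A³) = 1, i.e. A³/T = Q²/g = 67.5²/9.81 = 464.4.
At y = 2.39 m: A³/T = 634.2 — too large.
At y = 2.2 m: A³/T = 467.4 — close enough.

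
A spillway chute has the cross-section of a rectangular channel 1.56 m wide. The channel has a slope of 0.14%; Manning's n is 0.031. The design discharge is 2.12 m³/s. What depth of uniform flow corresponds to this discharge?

y_n = 1.71 m

Manning's equation rearranged: A R^(2/3) = nQ / (1·√S) = 0.031 × 2.12 / (√0.0014) = 1.756.
Try y = 1.53 m: A R^(2/3) = 1.537 — short.
Try y = 1.71 m: A R^(2/3) = 1.759 — close enough.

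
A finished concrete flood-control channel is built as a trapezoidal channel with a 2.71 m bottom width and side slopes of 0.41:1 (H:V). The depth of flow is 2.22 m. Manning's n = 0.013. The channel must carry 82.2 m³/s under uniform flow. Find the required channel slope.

With bottom width b = 2.71 m and side slope z = 0.41: A = (b + zy)y = (2.71 + 0.41×2.22)×2.22 = 8.037 m²; P = b + 2y√(1+z²) = 2.71 + 2×2.22×1.081 = 7.509 m.
Hydraulic radius R = A/P = 8.037/7.509 = 1.07 m.
From Manning's equation, S = [nQ / (1 A R^(2/3))]² = [0.013 × 82.2 / (1 × 8.037 × 1.07^(2/3))]² = 0.0161.

S = 0.0161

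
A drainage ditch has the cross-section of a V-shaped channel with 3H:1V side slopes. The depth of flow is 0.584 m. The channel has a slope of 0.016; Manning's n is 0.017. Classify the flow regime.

supercritical

For a triangular section with side slope z = 3: A = zy² = 3×0.584² = 1.023 m²; P = 2y√(1+z²) = 2×0.584×3.162 = 3.694 m.
Hydraulic radius R = A/P = 1.023/3.694 = 0.277 m.
V = (1/n) R^(2/3) √S = (1/0.017) × 0.277^(2/3) × √0.016 = 3.162 m/s. Hydraulic depth D_h = A/T = 1.023/3.504 = 0.292 m.
Froude number Fr = V/√(g·D_h) = 3.162/√(9.81×0.292) = 1.87, which is greater than 1, so the flow is supercritical.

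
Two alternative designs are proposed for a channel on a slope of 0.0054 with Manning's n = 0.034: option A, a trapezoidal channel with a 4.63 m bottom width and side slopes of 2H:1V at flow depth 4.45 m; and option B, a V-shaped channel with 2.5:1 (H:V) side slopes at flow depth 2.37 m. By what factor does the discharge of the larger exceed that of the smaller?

7.32

Channel A: With bottom width b = 4.63 m and side slope z = 2: A = (b + zy)y = (4.63 + 2×4.45)×4.45 = 60.21 m²; P = b + 2y√(1+z²) = 4.63 + 2×4.45×2.236 = 24.53 m. Hydraulic radius R = A/P = 60.21/24.53 = 2.454 m. Q_A = (1/0.034)·60.21·2.454^(2/3)·√0.0054 = 236.8 m³/s.
Channel B: For a triangular section with side slope z = 2.5: A = zy² = 2.5×2.37² = 14.04 m²; P = 2y√(1+z²) = 2×2.37×2.693 = 12.76 m. Hydraulic radius R = A/P = 14.04/12.76 = 1.1 m. Q_B = (1/0.034)·14.04·1.1^(2/3)·√0.0054 = 32.35 m³/s.
The larger discharge is 236.8 m³/s and the smaller is 32.35 m³/s; the ratio is 7.32.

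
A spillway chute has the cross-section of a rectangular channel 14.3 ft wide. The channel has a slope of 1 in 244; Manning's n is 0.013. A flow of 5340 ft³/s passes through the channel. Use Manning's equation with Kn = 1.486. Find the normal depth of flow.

y_n = 17.3 ft

Manning's equation rearranged: A R^(2/3) = nQ / (1.486·√S) = 0.013 × 5340 / (1.486 × √0.004098) = 729.7.
Trying y = 20.4 ft: A R^(2/3) = 886.2 — high.
Trying y = 13 ft: A R^(2/3) = 515.1 — low.
Trying y = 17.3 ft: A R^(2/3) = 729.1 — matches.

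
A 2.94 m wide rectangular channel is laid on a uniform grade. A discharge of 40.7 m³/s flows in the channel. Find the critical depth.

For a rectangular channel, critical depth y_c = (q²/g)^(1/3) where q = Q/b = 40.7/2.94 = 13.84 m²/s.
So y_c = (13.84²/9.81)^(1/3) = 2.69 m.

y_c = 2.69 m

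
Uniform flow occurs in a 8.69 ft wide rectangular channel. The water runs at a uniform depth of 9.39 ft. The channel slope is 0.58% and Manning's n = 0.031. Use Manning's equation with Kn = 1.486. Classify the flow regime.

Flow area A = b·y = 8.69 × 9.39 = 81.6 ft². Wetted perimeter P = b + 2y = 8.69 + 2×9.39 = 27.47 ft.
Hydraulic radius R = A/P = 81.6/27.47 = 2.97 ft.
V = (1.486/n) R^(2/3) √S = (1.486/0.031) × 2.97^(2/3) × √0.0058 = 7.544 ft/s. Hydraulic depth D_h = A/T = 81.6/8.69 = 9.39 ft.
Froude number Fr = V/√(g·D_h) = 7.544/√(32.2×9.39) = 0.434, which is less than 1, so the flow is subcritical.

subcritical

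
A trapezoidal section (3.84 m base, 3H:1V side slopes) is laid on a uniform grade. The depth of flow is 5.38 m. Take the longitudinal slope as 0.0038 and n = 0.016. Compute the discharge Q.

With bottom width b = 3.84 m and side slope z = 3: A = (b + zy)y = (3.84 + 3×5.38)×5.38 = 107.5 m²; P = b + 2y√(1+z²) = 3.84 + 2×5.38×3.162 = 37.87 m.
Hydraulic radius R = A/P = 107.5/37.87 = 2.839 m.
Manning's equation: Q = (1/n) A R^(2/3) S^(1/2) = (1/0.016) × 107.5 × 2.839^(2/3) × 0.0038^(1/2) = 830 m³/s.

Q = 830 m³/s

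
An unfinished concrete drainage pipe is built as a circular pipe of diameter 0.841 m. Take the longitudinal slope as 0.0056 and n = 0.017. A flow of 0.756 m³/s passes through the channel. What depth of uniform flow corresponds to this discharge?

y_n = 0.609 m

Manning's equation rearranged: A R^(2/3) = nQ / (1·√S) = 0.017 × 0.756 / (√0.0056) = 0.1717.
Try y = 0.443 m: A R^(2/3) = 0.1072 — low.
Try y = 0.754 m: A R^(2/3) = 0.209 — high.
Try y = 0.609 m: A R^(2/3) = 0.1717 — matches.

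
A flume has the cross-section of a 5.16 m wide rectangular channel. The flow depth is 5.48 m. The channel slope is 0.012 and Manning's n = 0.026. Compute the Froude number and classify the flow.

subcritical

Flow area A = b·y = 5.16 × 5.48 = 28.28 m². Wetted perimeter P = b + 2y = 5.16 + 2×5.48 = 16.12 m.
Hydraulic radius R = A/P = 28.28/16.12 = 1.754 m.
V = (1/n) R^(2/3) √S = (1/0.026) × 1.754^(2/3) × √0.012 = 6.128 m/s. Hydraulic depth D_h = A/T = 28.28/5.16 = 5.48 m.
Froude number Fr = V/√(g·D_h) = 6.128/√(9.81×5.48) = 0.836, which is less than 1, so the flow is subcritical.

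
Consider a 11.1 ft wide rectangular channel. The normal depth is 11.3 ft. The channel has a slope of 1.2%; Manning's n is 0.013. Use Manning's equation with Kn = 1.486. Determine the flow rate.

Flow area A = b·y = 11.1 × 11.3 = 125.4 ft². Wetted perimeter P = b + 2y = 11.1 + 2×11.3 = 33.7 ft.
Hydraulic radius R = A/P = 125.4/33.7 = 3.722 ft.
Manning's equation: Q = (1.486/n) A R^(2/3) S^(1/2) = (1.486/0.013) × 125.4 × 3.722^(2/3) × 0.012^(1/2) = 3770 ft³/s.

Q = 3770 ft³/s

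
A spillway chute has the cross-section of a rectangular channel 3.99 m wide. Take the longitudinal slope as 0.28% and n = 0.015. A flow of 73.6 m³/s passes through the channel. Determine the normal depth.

y_n = 4.26 m

Manning's equation rearranged: A R^(2/3) = nQ / (1·√S) = 0.015 × 73.6 / (√0.0028) = 20.86.
At y = 2.99 m: A R^(2/3) = 13.45 — short.
At y = 4.63 m: A R^(2/3) = 23.06 — over.
At y = 4.26 m: A R^(2/3) = 20.85 — matches.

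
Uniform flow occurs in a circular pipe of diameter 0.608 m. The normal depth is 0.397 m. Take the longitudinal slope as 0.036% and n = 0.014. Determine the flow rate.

Q = 0.0853 m³/s

For a circular section of diameter D = 0.608 m at depth y = 0.397 m, the central angle is θ = 2 arccos(1 − 2y/D) = 3.763 rad. Then A = (D²/8)(θ − sin θ) = 0.2008 m² and P = Dθ/2 = 1.144 m.
Hydraulic radius R = A/P = 0.2008/1.144 = 0.1755 m.
Manning's equation: Q = (1/n) A R^(2/3) S^(1/2) = (1/0.014) × 0.2008 × 0.1755^(2/3) × 0.00036^(1/2) = 0.0853 m³/s.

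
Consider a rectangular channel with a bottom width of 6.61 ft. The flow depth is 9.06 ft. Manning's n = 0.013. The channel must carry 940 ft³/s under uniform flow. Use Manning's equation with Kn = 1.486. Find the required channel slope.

Flow area A = b·y = 6.61 × 9.06 = 59.89 ft². Wetted perimeter P = b + 2y = 6.61 + 2×9.06 = 24.73 ft.
Hydraulic radius R = A/P = 59.89/24.73 = 2.422 ft.
From Manning's equation, S = [nQ / (1.486 A R^(2/3))]² = [0.013 × 940 / (1.486 × 59.89 × 2.422^(2/3))]² = 0.0058.

S = 0.0058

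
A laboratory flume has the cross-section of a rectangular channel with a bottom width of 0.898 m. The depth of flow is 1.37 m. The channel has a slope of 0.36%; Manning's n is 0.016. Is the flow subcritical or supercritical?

Flow area A = b·y = 0.898 × 1.37 = 1.23 m². Wetted perimeter P = b + 2y = 0.898 + 2×1.37 = 3.638 m.
Hydraulic radius R = A/P = 1.23/3.638 = 0.3382 m.
V = (1/n) R^(2/3) √S = (1/0.016) × 0.3382^(2/3) × √0.0036 = 1.82 m/s. Hydraulic depth D_h = A/T = 1.23/0.898 = 1.37 m.
Froude number Fr = V/√(g·D_h) = 1.82/√(9.81×1.37) = 0.497, which is less than 1, so the flow is subcritical.

subcritical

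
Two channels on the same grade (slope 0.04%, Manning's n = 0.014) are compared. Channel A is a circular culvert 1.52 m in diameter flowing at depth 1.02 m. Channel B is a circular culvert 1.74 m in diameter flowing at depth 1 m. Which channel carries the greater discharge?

channel B

Channel A: For a circular section of diameter D = 1.52 m at depth y = 1.02 m, the central angle is θ = 2 arccos(1 − 2y/D) = 3.84 rad. Then A = (D²/8)(θ − sin θ) = 1.295 m² and P = Dθ/2 = 2.918 m. Hydraulic radius R = A/P = 1.295/2.918 = 0.4436 m. Q_A = (1/0.014)·1.295·0.4436^(2/3)·√0.0004 = 1.076 m³/s.
Channel B: For a circular section of diameter D = 1.74 m at depth y = 1 m, the central angle is θ = 2 arccos(1 − 2y/D) = 3.442 rad. Then A = (D²/8)(θ − sin θ) = 1.414 m² and P = Dθ/2 = 2.994 m. Hydraulic radius R = A/P = 1.414/2.994 = 0.4723 m. Q_B = (1/0.014)·1.414·0.4723^(2/3)·√0.0004 = 1.225 m³/s.
Q_A = 1.076 m³/s vs Q_B = 1.225 m³/s, so channel B carries more.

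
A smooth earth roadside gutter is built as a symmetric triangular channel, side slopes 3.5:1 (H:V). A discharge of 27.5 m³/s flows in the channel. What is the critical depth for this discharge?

At critical depth, Q² T / (g A³) = 1, i.e. A³/T = Q²/g = 27.5²/9.81 = 77.09.
At y = 1.19 m: A³/T = 14.62 — low.
At y = 1.66 m: A³/T = 77.21 — close enough.

y_c = 1.66 m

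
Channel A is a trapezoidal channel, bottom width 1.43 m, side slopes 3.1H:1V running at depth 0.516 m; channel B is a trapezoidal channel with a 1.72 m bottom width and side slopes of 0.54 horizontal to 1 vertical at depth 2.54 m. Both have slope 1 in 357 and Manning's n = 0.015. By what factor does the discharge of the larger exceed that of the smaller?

10.9

Channel A: With bottom width b = 1.43 m and side slope z = 3.1: A = (b + zy)y = (1.43 + 3.1×0.516)×0.516 = 1.563 m²; P = b + 2y√(1+z²) = 1.43 + 2×0.516×3.257 = 4.792 m. Hydraulic radius R = A/P = 1.563/4.792 = 0.3263 m. Q_A = (1/0.015)·1.563·0.3263^(2/3)·√0.002801 = 2.614 m³/s.
Channel B: With bottom width b = 1.72 m and side slope z = 0.54: A = (b + zy)y = (1.72 + 0.54×2.54)×2.54 = 7.853 m²; P = b + 2y√(1+z²) = 1.72 + 2×2.54×1.136 = 7.493 m. Hydraulic radius R = A/P = 7.853/7.493 = 1.048 m. Q_B = (1/0.015)·7.853·1.048^(2/3)·√0.002801 = 28.59 m³/s.
The larger discharge is 28.59 m³/s and the smaller is 2.614 m³/s; the ratio is 10.9.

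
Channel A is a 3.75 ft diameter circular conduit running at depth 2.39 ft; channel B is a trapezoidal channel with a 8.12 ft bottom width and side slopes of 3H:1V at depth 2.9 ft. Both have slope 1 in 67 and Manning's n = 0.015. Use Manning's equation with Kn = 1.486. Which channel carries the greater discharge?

channel B

Channel A: For a circular section of diameter D = 3.75 ft at depth y = 2.39 ft, the central angle is θ = 2 arccos(1 − 2y/D) = 3.698 rad. Then A = (D²/8)(θ − sin θ) = 7.429 ft² and P = Dθ/2 = 6.934 ft. Hydraulic radius R = A/P = 7.429/6.934 = 1.071 ft. Q_A = (1.486/0.015)·7.429·1.071^(2/3)·√0.01493 = 94.14 ft³/s.
Channel B: With bottom width b = 8.12 ft and side slope z = 3: A = (b + zy)y = (8.12 + 3×2.9)×2.9 = 48.78 ft²; P = b + 2y√(1+z²) = 8.12 + 2×2.9×3.162 = 26.46 ft. Hydraulic radius R = A/P = 48.78/26.46 = 1.843 ft. Q_B = (1.486/0.015)·48.78·1.843^(2/3)·√0.01493 = 887.5 ft³/s.
Q_A = 94.14 ft³/s vs Q_B = 887.5 ft³/s, so channel B carries more.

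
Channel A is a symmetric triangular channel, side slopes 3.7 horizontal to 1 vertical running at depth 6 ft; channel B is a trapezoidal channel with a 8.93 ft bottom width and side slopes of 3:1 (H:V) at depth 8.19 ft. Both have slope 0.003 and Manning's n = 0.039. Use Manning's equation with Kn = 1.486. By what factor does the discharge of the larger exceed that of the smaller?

Channel A: For a triangular section with side slope z = 3.7: A = zy² = 3.7×6² = 133.2 ft²; P = 2y√(1+z²) = 2×6×3.833 = 45.99 ft. Hydraulic radius R = A/P = 133.2/45.99 = 2.896 ft. Q_A = (1.486/0.039)·133.2·2.896^(2/3)·√0.003 = 564.8 ft³/s.
Channel B: With bottom width b = 8.93 ft and side slope z = 3: A = (b + zy)y = (8.93 + 3×8.19)×8.19 = 274.4 ft²; P = b + 2y√(1+z²) = 8.93 + 2×8.19×3.162 = 60.73 ft. Hydraulic radius R = A/P = 274.4/60.73 = 4.518 ft. Q_B = (1.486/0.039)·274.4·4.518^(2/3)·√0.003 = 1565 ft³/s.
The larger discharge is 1565 ft³/s and the smaller is 564.8 ft³/s; the ratio is 2.77.

2.77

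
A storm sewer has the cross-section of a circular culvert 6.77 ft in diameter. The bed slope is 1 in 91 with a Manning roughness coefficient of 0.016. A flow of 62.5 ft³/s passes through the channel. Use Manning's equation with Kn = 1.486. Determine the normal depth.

y_n = 1.62 ft

Manning's equation rearranged: A R^(2/3) = nQ / (1.486·√S) = 0.016 × 62.5 / (1.486 × √0.01099) = 6.42.
At y = 1.77 ft: A R^(2/3) = 7.651 — too large.
At y = 1.31 ft: A R^(2/3) = 4.187 — too small.
At y = 1.62 ft: A R^(2/3) = 6.419 — close enough.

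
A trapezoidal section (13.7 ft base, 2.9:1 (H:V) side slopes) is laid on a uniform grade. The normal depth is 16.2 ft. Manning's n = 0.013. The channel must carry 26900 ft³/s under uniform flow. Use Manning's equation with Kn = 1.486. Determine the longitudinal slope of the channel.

With bottom width b = 13.7 ft and side slope z = 2.9: A = (b + zy)y = (13.7 + 2.9×16.2)×16.2 = 983 ft²; P = b + 2y√(1+z²) = 13.7 + 2×16.2×3.068 = 113.1 ft.
Hydraulic radius R = A/P = 983/113.1 = 8.692 ft.
From Manning's equation, S = [nQ / (1.486 A R^(2/3))]² = [0.013 × 26900 / (1.486 × 983 × 8.692^(2/3))]² = 0.00321.

S = 0.00321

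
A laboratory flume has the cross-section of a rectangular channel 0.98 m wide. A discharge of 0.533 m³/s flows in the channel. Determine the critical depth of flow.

y_c = 0.311 m

For a rectangular channel, critical depth y_c = (q²/g)^(1/3) where q = Q/b = 0.533/0.98 = 0.5439 m²/s.
So y_c = (0.5439²/9.81)^(1/3) = 0.311 m.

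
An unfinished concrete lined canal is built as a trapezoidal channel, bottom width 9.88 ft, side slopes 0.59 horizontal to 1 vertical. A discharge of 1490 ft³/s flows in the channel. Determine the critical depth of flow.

At critical depth, Q² T / (g A³) = 1, i.e. A³/T = Q²/g = 1490²/32.2 = 68950.
Try y = 8.55 ft: A³/T = 104000 — high.
Try y = 6.67 ft: A³/T = 44080 — low.
Try y = 7.6 ft: A³/T = 69020 — close enough.

y_c = 7.6 ft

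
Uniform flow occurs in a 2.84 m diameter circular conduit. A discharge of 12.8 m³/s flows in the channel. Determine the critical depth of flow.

y_c = 1.58 m

At critical depth, Q² T / (g A³) = 1, i.e. A³/T = Q²/g = 12.8²/9.81 = 16.7.
Trying y = 1.74 m: A³/T = 24.34 — high.
Trying y = 1.37 m: A³/T = 9.756 — low.
Trying y = 1.58 m: A³/T = 16.82 — ≈ 16.7.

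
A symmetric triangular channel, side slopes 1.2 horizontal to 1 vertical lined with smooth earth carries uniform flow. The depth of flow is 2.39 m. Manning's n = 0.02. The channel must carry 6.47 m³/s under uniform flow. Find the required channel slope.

S = 0.000399

For a triangular section with side slope z = 1.2: A = zy² = 1.2×2.39² = 6.855 m²; P = 2y√(1+z²) = 2×2.39×1.562 = 7.467 m.
Hydraulic radius R = A/P = 6.855/7.467 = 0.918 m.
From Manning's equation, S = [nQ / (1 A R^(2/3))]² = [0.02 × 6.47 / (1 × 6.855 × 0.918^(2/3))]² = 0.000399.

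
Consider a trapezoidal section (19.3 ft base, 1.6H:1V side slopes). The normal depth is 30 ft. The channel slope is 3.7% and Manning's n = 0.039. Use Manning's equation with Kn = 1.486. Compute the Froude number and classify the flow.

With bottom width b = 19.3 ft and side slope z = 1.6: A = (b + zy)y = (19.3 + 1.6×30)×30 = 2019 ft²; P = b + 2y√(1+z²) = 19.3 + 2×30×1.887 = 132.5 ft.
Hydraulic radius R = A/P = 2019/132.5 = 15.24 ft.
V = (1.486/n) R^(2/3) √S = (1.486/0.039) × 15.24^(2/3) × √0.037 = 45.05 ft/s. Hydraulic depth D_h = A/T = 2019/115.3 = 17.51 ft.
Froude number Fr = V/√(g·D_h) = 45.05/√(32.2×17.51) = 1.9, which is greater than 1, so the flow is supercritical.

supercritical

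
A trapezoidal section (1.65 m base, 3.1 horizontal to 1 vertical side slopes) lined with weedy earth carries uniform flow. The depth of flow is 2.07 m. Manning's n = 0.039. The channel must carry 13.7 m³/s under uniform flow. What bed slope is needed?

S = 0.000898

With bottom width b = 1.65 m and side slope z = 3.1: A = (b + zy)y = (1.65 + 3.1×2.07)×2.07 = 16.7 m²; P = b + 2y√(1+z²) = 1.65 + 2×2.07×3.257 = 15.14 m.
Hydraulic radius R = A/P = 16.7/15.14 = 1.103 m.
From Manning's equation, S = [nQ / (1 A R^(2/3))]² = [0.039 × 13.7 / (1 × 16.7 × 1.103^(2/3))]² = 0.000898.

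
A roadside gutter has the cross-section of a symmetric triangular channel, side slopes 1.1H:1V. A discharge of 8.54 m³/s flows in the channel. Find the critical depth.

y_c = 1.65 m

At critical depth, Q² T / (g A³) = 1, i.e. A³/T = Q²/g = 8.54²/9.81 = 7.434.
At y = 1.13 m: A³/T = 1.115 — short.
At y = 2.1 m: A³/T = 24.71 — over.
At y = 1.65 m: A³/T = 7.399 — ≈ 7.434.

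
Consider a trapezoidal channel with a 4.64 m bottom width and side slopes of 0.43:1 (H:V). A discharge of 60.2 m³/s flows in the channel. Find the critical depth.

At critical depth, Q² T / (g A³) = 1, i.e. A³/T = Q²/g = 60.2²/9.81 = 369.4.
Try y = 2.93 m: A³/T = 721.5 — too large.
Try y = 2.39 m: A³/T = 371.2 — ≈ 369.4.

y_c = 2.39 m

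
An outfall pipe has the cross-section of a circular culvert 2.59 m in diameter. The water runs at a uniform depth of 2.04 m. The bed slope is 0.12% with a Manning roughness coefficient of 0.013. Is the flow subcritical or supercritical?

For a circular section of diameter D = 2.59 m at depth y = 2.04 m, the central angle is θ = 2 arccos(1 − 2y/D) = 4.368 rad. Then A = (D²/8)(θ − sin θ) = 4.451 m² and P = Dθ/2 = 5.656 m.
Hydraulic radius R = A/P = 4.451/5.656 = 0.787 m.
V = (1/n) R^(2/3) √S = (1/0.013) × 0.787^(2/3) × √0.0012 = 2.271 m/s. Hydraulic depth D_h = A/T = 4.451/2.118 = 2.101 m.
Froude number Fr = V/√(g·D_h) = 2.271/√(9.81×2.101) = 0.5, which is less than 1, so the flow is subcritical.

subcritical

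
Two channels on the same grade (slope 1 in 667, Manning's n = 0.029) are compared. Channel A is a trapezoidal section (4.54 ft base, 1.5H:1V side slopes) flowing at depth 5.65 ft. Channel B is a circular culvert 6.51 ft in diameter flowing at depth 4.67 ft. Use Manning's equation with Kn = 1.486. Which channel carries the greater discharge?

Channel A: With bottom width b = 4.54 ft and side slope z = 1.5: A = (b + zy)y = (4.54 + 1.5×5.65)×5.65 = 73.53 ft²; P = b + 2y√(1+z²) = 4.54 + 2×5.65×1.803 = 24.91 ft. Hydraulic radius R = A/P = 73.53/24.91 = 2.952 ft. Q_A = (1.486/0.029)·73.53·2.952^(2/3)·√0.001499 = 300.2 ft³/s.
Channel B: For a circular section of diameter D = 6.51 ft at depth y = 4.67 ft, the central angle is θ = 2 arccos(1 − 2y/D) = 4.041 rad. Then A = (D²/8)(θ − sin θ) = 25.56 ft² and P = Dθ/2 = 13.15 ft. Hydraulic radius R = A/P = 25.56/13.15 = 1.943 ft. Q_B = (1.486/0.029)·25.56·1.943^(2/3)·√0.001499 = 78.95 ft³/s.
Q_A = 300.2 ft³/s vs Q_B = 78.95 ft³/s, so channel A carries more.

channel A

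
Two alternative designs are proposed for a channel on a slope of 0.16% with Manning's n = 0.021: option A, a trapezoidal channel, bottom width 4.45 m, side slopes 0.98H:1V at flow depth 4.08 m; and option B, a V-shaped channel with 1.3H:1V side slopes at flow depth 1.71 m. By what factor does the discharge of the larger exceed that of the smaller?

Channel A: With bottom width b = 4.45 m and side slope z = 0.98: A = (b + zy)y = (4.45 + 0.98×4.08)×4.08 = 34.47 m²; P = b + 2y√(1+z²) = 4.45 + 2×4.08×1.4 = 15.88 m. Hydraulic radius R = A/P = 34.47/15.88 = 2.171 m. Q_A = (1/0.021)·34.47·2.171^(2/3)·√0.0016 = 110.1 m³/s.
Channel B: For a triangular section with side slope z = 1.3: A = zy² = 1.3×1.71² = 3.801 m²; P = 2y√(1+z²) = 2×1.71×1.64 = 5.609 m. Hydraulic radius R = A/P = 3.801/5.609 = 0.6777 m. Q_B = (1/0.021)·3.801·0.6777^(2/3)·√0.0016 = 5.586 m³/s.
The larger discharge is 110.1 m³/s and the smaller is 5.586 m³/s; the ratio is 19.7.

19.7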